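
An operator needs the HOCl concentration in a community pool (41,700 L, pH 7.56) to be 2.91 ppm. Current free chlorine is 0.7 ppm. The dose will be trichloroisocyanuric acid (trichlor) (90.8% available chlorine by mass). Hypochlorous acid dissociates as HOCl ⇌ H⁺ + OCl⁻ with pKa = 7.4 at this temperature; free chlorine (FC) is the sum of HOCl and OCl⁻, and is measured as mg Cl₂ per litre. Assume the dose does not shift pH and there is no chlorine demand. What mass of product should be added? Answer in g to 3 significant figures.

295 g

[OCl⁻]/[HOCl] = 10^(pH − pKa) = 10^(7.56 − 7.4) = 1.445; fraction as HOCl = 1/(1 + 1.445) = 0.4089.
Free chlorine required for 2.91 ppm HOCl: 2.91 / 0.4089 = 7.116 ppm.
FC to add: 7.116 − 0.7 = 6.416 mg/L as Cl₂.
Cl₂ equivalent: 6.416 mg/L × 41,700 L = 267.6 g.
Product at 90.8% available Cl: 267.6 / 0.908 = 294.7 g.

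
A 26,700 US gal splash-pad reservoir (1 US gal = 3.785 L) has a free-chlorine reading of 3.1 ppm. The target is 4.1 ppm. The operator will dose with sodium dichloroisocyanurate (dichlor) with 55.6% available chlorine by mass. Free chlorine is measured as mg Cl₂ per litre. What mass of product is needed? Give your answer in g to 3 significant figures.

Volume: 26,700 US gal × 3.785 L/gal = 101,060 L.
Chlorine deficit: 4.1 − 3.1 = 1 ppm = 1 mg/L as Cl₂.
Cl₂ equivalent needed: 1 mg/L × 101,060 L = 101,100 mg = 101.1 g.
Product at 55.6% available chlorine: 101.1 / 0.556 = 181.8 g.

182 g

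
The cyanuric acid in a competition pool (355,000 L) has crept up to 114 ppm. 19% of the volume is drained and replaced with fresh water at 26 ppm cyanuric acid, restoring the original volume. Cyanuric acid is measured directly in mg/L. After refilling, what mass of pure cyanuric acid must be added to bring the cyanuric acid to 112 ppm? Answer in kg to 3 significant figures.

After draining 19% and refilling: 114 × 0.81 + 26 × 0.19 = 97.28 ppm.
Deficit to target: 112 − 97.28 = 14.72 mg/L.
Mass: 14.72 mg/L × 355,000 L = 5226 g cyanuric acid.

5.23 kg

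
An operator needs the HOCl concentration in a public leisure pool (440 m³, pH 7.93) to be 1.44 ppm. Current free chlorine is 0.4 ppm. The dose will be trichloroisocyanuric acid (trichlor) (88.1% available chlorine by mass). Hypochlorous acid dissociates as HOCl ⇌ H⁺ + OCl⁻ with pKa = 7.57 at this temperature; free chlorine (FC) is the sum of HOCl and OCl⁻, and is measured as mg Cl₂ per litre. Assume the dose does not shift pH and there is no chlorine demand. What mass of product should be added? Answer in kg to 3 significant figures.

2.17 kg

Volume: 440 m³ = 440,000 L.
[OCl⁻]/[HOCl] = 10^(pH − pKa) = 10^(7.93 − 7.57) = 2.291; fraction as HOCl = 1/(1 + 2.291) = 0.3039.
Free chlorine required for 1.44 ppm HOCl: 1.44 / 0.3039 = 4.739 ppm.
FC to add: 4.739 − 0.4 = 4.339 mg/L as Cl₂.
Cl₂ equivalent: 4.339 mg/L × 440,000 L = 1909 g.
Product at 88.1% available Cl: 1909 / 0.881 = 2167 g.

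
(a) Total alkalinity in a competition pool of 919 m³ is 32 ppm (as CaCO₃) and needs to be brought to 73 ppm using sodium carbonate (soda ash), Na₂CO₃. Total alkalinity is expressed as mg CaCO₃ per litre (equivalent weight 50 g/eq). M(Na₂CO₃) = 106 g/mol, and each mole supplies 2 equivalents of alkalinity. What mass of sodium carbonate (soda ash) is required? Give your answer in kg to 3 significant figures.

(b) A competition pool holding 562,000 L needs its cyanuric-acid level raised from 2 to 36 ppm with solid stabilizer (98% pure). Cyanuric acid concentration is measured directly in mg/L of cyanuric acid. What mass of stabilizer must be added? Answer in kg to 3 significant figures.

(a) 39.9 kg; (b) 19.5 kg

(a) Volume: 919 m³ = 919,000 L.
(a) Alkalinity to add: (73 − 32) = 41 mg/L as CaCO₃ × 919,000 L = 37,680 g as CaCO₃.
(a) Equivalents: 37,680 g ÷ 50 g/eq = 753.6 eq.
(a) Each mole of Na₂CO₃ supplies 2 eq, so 753.6 / 2 = 376.8 mol.
(a) Mass: 376.8 mol × 106 g/mol = 39,940 g.

(b) CYA to add: (36 − 2) = 34 mg/L × 562,000 L = 19,110 g cyanuric acid.
(b) At 98% purity: 19,110 / 0.98 = 19,500 g product.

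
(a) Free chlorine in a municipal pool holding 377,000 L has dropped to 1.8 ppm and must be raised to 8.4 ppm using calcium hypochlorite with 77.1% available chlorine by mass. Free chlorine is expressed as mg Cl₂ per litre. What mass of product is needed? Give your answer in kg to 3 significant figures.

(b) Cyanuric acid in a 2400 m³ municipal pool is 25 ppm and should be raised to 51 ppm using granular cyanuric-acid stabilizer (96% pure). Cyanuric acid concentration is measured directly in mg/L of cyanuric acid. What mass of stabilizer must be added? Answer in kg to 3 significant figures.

(a) Chlorine deficit: 8.4 − 1.8 = 6.6 ppm = 6.6 mg/L as Cl₂.
(a) Cl₂ equivalent needed: 6.6 mg/L × 377,000 L = 2,488,000 mg = 2488 g.
(a) Product at 77.1% available chlorine: 2488 / 0.771 = 3227 g.

(b) Volume: 2400 m³ = 2,400,000 L.
(b) CYA to add: (51 − 25) = 26 mg/L × 2,400,000 L = 62,400 g cyanuric acid.
(b) At 96% purity: 62,400 / 0.96 = 65,000 g product.

(a) 3.23 kg; (b) 65.0 kg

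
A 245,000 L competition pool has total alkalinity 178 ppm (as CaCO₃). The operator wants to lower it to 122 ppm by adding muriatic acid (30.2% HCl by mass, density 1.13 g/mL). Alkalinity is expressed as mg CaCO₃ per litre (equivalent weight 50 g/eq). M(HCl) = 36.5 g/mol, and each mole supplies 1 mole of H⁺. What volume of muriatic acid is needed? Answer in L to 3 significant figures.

29.3 L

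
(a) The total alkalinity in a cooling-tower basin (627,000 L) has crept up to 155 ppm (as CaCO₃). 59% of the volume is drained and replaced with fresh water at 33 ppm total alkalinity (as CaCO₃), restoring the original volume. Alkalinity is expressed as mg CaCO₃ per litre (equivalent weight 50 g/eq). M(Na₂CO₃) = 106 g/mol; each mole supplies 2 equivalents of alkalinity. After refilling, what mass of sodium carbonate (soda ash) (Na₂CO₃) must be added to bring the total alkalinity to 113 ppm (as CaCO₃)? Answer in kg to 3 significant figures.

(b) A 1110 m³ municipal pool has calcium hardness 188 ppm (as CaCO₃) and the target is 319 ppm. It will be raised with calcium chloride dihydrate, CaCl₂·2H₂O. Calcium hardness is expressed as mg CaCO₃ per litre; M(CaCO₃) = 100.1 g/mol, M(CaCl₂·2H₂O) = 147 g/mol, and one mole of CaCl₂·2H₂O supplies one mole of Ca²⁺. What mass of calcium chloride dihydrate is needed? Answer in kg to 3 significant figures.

(a) After draining 59% and refilling: 155 × 0.41 + 33 × 0.59 = 83.02 ppm.
(a) Deficit to target: 113 − 83.02 = 29.98 mg/L.
(a) As CaCO₃: 29.98 mg/L × 627,000 L = 18,800 g; ÷ 50 g/eq ÷ 2 = 188 mol Na₂CO₃.
(a) Mass: 188 × 106 = 19,930 g.

(b) Volume: 1110 m³ = 1,110,000 L.
(b) Hardness to add: (319 − 188) = 131 mg/L as CaCO₃ × 1,110,000 L = 145,400 g as CaCO₃.
(b) Moles of Ca²⁺ (1 mol Ca²⁺ ≡ 1 mol CaCO₃): 145,400 / 100.1 g/mol = 1453 mol.
(b) Mass of CaCl₂·2H₂O: 1453 × 147 = 213,500 g.

(a) 19.9 kg; (b) 214 kg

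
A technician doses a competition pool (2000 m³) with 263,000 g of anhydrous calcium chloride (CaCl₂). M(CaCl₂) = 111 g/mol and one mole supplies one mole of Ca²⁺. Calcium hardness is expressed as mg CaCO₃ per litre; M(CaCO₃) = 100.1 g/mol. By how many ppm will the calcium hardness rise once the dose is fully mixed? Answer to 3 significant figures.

Volume: 2000 m³ = 2,000,000 L.
Moles of Ca²⁺: 263,000 g ÷ 111 g/mol = 2369 mol.
As CaCO₃: 2369 mol × 100.1 g/mol = 237,200 g.
Rise: 237,200 g / 2,000,000 L × 1000 = 118.6 mg/L.

119 ppm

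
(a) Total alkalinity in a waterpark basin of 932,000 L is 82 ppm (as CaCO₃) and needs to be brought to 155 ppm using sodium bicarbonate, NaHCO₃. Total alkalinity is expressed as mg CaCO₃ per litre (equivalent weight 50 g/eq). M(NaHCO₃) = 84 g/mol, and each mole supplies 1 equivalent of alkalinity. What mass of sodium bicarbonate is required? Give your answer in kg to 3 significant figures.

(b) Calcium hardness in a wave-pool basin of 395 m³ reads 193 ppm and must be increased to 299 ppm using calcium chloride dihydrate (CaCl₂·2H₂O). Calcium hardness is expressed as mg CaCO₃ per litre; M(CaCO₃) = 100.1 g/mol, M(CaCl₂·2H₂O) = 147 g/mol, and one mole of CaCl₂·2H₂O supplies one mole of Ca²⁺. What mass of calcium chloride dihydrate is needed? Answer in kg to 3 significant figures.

(a) 114 kg; (b) 61.5 kg

(a) Alkalinity to add: (155 − 82) = 73 mg/L as CaCO₃ × 932,000 L = 68,040 g as CaCO₃.
(a) Equivalents: 68,040 g ÷ 50 g/eq = 1361 eq.
(a) NaHCO₃ supplies 1 eq per mole → 1361 mol.
(a) Mass: 1361 mol × 84 g/mol = 114,300 g.

(b) Volume: 395 m³ = 395,000 L.
(b) Hardness to add: (299 − 193) = 106 mg/L as CaCO₃ × 395,000 L = 41,870 g as CaCO₃.
(b) Moles of Ca²⁺ (1 mol Ca²⁺ ≡ 1 mol CaCO₃): 41,870 / 100.1 g/mol = 418.3 mol.
(b) Mass of CaCl₂·2H₂O: 418.3 × 147 = 61,490 g.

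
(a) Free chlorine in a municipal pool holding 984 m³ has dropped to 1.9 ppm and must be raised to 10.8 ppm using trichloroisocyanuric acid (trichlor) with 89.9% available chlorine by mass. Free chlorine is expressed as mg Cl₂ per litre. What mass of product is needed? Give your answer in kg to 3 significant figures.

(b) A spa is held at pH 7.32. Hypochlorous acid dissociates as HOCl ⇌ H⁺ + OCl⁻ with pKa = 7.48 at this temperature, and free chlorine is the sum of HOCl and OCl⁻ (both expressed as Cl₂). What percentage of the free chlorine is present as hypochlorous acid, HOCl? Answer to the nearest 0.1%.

(a) Volume: 984 m³ = 984,000 L.
(a) Chlorine deficit: 10.8 − 1.9 = 8.9 ppm = 8.9 mg/L as Cl₂.
(a) Cl₂ equivalent needed: 8.9 mg/L × 984,000 L = 8,758,000 mg = 8758 g.
(a) Product at 89.9% available chlorine: 8758 / 0.899 = 9741 g.

(b) [OCl⁻]/[HOCl] = 10^(pH − pKa) = 10^(7.32 − 7.48) = 10^-0.16 = 0.6918.
(b) Fraction as HOCl = 1 / (1 + 0.6918) = 0.5911.

(a) 9.74 kg; (b) 59.1%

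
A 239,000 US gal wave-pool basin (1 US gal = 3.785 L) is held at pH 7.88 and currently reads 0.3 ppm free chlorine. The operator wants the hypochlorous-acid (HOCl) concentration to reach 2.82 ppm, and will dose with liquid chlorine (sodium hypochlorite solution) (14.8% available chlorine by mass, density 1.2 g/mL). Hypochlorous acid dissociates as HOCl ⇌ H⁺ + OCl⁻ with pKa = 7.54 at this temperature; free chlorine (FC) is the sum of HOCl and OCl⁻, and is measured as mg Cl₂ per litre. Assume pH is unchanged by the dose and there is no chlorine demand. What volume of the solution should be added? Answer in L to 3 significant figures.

Volume: 239,000 US gal × 3.785 L/gal = 904,615 L.
[OCl⁻]/[HOCl] = 10^(pH − pKa) = 10^(7.88 − 7.54) = 2.188; fraction as HOCl = 1/(1 + 2.188) = 0.3137.
Free chlorine required for 2.82 ppm HOCl: 2.82 / 0.3137 = 8.989 ppm.
FC to add: 8.989 − 0.3 = 8.689 mg/L as Cl₂.
Cl₂ equivalent: 8.689 mg/L × 904,615 L = 7861 g.
Product at 14.8% available Cl: 7861 / 0.148 = 53,110 g.
Volume: 53,110 g ÷ 1.2 g/mL = 44,260 mL.

44.3 L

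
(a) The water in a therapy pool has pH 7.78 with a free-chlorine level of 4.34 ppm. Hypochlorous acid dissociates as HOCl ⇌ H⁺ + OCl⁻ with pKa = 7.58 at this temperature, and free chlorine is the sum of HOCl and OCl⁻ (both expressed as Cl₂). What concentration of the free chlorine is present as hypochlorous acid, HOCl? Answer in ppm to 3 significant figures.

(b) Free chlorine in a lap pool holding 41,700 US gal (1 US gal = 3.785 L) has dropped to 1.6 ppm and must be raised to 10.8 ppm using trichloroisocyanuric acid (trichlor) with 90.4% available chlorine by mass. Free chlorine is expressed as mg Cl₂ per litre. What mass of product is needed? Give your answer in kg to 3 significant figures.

(a) [OCl⁻]/[HOCl] = 10^(pH − pKa) = 10^(7.78 − 7.58) = 10^0.20 = 1.585.
(a) Fraction as HOCl = 1 / (1 + 1.585) = 0.3869.
(a) HOCl = 0.3869 × 4.34 ppm = 1.679 ppm.

(b) Volume: 41,700 US gal × 3.785 L/gal = 157,834 L.
(b) Chlorine deficit: 10.8 − 1.6 = 9.2 ppm = 9.2 mg/L as Cl₂.
(b) Cl₂ equivalent needed: 9.2 mg/L × 157,834 L = 1,452,000 mg = 1452 g.
(b) Product at 90.4% available chlorine: 1452 / 0.904 = 1606 g.

(a) 1.68 ppm; (b) 1.61 kg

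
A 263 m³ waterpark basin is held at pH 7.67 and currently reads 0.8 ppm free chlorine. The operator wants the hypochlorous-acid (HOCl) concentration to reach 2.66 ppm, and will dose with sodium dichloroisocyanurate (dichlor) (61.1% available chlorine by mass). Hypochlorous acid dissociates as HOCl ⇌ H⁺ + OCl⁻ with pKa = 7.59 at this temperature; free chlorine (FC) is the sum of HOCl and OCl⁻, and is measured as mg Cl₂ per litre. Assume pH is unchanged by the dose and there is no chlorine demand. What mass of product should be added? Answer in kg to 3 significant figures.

2.18 kg

Volume: 263 m³ = 263,000 L.
[OCl⁻]/[HOCl] = 10^(pH − pKa) = 10^(7.67 − 7.59) = 1.202; fraction as HOCl = 1/(1 + 1.202) = 0.4541.
Free chlorine required for 2.66 ppm HOCl: 2.66 / 0.4541 = 5.858 ppm.
FC to add: 5.858 − 0.8 = 5.058 mg/L as Cl₂.
Cl₂ equivalent: 5.058 mg/L × 263,000 L = 1330 g.
Product at 61.1% available Cl: 1330 / 0.611 = 2177 g.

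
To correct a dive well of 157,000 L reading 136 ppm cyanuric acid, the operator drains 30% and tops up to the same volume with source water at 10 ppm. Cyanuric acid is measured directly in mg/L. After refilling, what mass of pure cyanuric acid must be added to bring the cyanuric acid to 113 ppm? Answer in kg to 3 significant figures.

After draining 30% and refilling: 136 × 0.70 + 10 × 0.30 = 98.2 ppm.
Deficit to target: 113 − 98.2 = 14.8 mg/L.
Mass: 14.8 mg/L × 157,000 L = 2324 g cyanuric acid.

2.32 kg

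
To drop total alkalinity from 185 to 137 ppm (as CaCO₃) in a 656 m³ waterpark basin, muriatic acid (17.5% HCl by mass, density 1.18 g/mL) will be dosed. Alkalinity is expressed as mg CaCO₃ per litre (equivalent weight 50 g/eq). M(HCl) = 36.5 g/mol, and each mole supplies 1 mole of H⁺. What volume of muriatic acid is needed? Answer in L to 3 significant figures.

111 L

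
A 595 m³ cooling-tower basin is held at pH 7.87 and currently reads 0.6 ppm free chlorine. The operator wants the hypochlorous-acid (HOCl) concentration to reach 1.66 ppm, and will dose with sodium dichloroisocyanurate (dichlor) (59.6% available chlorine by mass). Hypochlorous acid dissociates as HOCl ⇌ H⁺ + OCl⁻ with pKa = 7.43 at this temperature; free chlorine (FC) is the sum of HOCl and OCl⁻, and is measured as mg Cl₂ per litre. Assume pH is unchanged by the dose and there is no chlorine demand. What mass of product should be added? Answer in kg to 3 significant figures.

5.62 kg

Volume: 595 m³ = 595,000 L.
[OCl⁻]/[HOCl] = 10^(pH − pKa) = 10^(7.87 − 7.43) = 2.754; fraction as HOCl = 1/(1 + 2.754) = 0.2664.
Free chlorine required for 1.66 ppm HOCl: 1.66 / 0.2664 = 6.232 ppm.
FC to add: 6.232 − 0.6 = 5.632 mg/L as Cl₂.
Cl₂ equivalent: 5.632 mg/L × 595,000 L = 3351 g.
Product at 59.6% available Cl: 3351 / 0.596 = 5623 g.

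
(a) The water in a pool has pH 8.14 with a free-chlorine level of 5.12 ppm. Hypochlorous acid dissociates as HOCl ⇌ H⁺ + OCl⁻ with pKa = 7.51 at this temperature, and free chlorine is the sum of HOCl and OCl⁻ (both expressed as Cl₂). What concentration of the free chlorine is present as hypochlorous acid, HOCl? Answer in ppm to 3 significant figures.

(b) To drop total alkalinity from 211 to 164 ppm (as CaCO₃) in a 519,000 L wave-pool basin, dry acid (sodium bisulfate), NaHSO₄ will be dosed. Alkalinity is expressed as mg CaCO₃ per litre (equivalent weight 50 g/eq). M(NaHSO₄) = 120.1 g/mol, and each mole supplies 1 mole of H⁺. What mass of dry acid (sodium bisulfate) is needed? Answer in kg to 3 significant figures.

(a) [OCl⁻]/[HOCl] = 10^(pH − pKa) = 10^(8.14 − 7.51) = 10^0.63 = 4.266.
(a) Fraction as HOCl = 1 / (1 + 4.266) = 0.1899.
(a) HOCl = 0.1899 × 5.12 ppm = 0.9723 ppm.

(b) Alkalinity to neutralize: (211 − 164) = 47 mg/L as CaCO₃ × 519,000 L = 24,390 g as CaCO₃.
(b) Equivalents of H⁺ required: 24,390 ÷ 50 g/eq = 487.9 eq = 487.9 mol NaHSO₄.
(b) Mass of NaHSO₄: 487.9 × 120.1 = 58,590 g.

(a) 0.972 ppm; (b) 58.6 kg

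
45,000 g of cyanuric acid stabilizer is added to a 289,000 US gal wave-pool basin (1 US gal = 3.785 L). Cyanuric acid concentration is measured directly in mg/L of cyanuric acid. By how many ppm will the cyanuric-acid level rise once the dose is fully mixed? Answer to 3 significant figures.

Volume: 289,000 US gal × 3.785 L/gal = 1,093,865 L.
Rise: 45,000 g / 1,093,865 L × 1000 = 41.14 mg/L.

41.1 ppm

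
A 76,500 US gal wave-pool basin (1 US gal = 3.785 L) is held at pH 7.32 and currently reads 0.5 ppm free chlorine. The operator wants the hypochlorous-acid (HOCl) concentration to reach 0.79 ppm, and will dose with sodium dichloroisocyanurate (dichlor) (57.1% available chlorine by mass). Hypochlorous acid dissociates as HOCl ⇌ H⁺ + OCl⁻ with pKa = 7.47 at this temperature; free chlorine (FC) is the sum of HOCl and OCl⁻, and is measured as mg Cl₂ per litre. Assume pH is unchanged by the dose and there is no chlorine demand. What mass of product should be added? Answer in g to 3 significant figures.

Volume: 76,500 US gal × 3.785 L/gal = 289,552 L.
[OCl⁻]/[HOCl] = 10^(pH − pKa) = 10^(7.32 − 7.47) = 0.7079; fraction as HOCl = 1/(1 + 0.7079) = 0.5855.
Free chlorine required for 0.79 ppm HOCl: 0.79 / 0.5855 = 1.349 ppm.
FC to add: 1.349 − 0.5 = 0.8493 mg/L as Cl₂.
Cl₂ equivalent: 0.8493 mg/L × 289,552 L = 245.9 g.
Product at 57.1% available Cl: 245.9 / 0.571 = 430.7 g.

431 g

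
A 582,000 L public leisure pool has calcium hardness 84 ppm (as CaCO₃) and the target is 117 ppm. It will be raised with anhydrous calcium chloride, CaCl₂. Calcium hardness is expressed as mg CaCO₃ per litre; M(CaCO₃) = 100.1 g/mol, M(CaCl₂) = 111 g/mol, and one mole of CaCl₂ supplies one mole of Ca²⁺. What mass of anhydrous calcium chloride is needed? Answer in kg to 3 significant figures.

Hardness to add: (117 − 84) = 33 mg/L as CaCO₃ × 582,000 L = 19,210 g as CaCO₃.
Moles of Ca²⁺ (1 mol Ca²⁺ ≡ 1 mol CaCO₃): 19,210 / 100.1 g/mol = 191.9 mol.
Mass of CaCl₂: 191.9 × 111 = 21,300 g.

21.3 kg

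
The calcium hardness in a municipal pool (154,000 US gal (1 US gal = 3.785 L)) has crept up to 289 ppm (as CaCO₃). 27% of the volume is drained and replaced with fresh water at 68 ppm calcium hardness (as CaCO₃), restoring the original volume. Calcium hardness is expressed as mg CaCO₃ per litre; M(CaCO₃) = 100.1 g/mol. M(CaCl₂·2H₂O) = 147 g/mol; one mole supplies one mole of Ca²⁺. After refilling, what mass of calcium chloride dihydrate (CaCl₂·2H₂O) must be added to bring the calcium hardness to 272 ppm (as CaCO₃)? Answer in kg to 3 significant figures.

36.5 kg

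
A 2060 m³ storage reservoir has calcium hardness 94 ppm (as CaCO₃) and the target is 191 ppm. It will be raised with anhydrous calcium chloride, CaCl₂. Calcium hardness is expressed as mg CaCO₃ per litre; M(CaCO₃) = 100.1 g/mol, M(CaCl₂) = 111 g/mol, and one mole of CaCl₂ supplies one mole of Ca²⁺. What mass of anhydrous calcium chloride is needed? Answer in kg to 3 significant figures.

Volume: 2060 m³ = 2,060,000 L.
Hardness to add: (191 − 94) = 97 mg/L as CaCO₃ × 2,060,000 L = 199,800 g as CaCO₃.
Moles of Ca²⁺ (1 mol Ca²⁺ ≡ 1 mol CaCO₃): 199,800 / 100.1 g/mol = 1996 mol.
Mass of CaCl₂: 1996 × 111 = 221,600 g.

222 kg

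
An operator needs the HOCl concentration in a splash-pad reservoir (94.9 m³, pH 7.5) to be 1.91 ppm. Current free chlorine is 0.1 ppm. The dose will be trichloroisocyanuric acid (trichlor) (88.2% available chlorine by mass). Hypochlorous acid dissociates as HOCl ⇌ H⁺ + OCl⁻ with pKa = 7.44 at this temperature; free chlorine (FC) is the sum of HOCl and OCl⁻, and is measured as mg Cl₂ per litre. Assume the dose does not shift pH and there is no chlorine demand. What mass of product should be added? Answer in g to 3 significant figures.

Volume: 94.9 m³ = 94,900 L.
[OCl⁻]/[HOCl] = 10^(pH − pKa) = 10^(7.5 − 7.44) = 1.148; fraction as HOCl = 1/(1 + 1.148) = 0.4655.
Free chlorine required for 1.91 ppm HOCl: 1.91 / 0.4655 = 4.103 ppm.
FC to add: 4.103 − 0.1 = 4.003 mg/L as Cl₂.
Cl₂ equivalent: 4.003 mg/L × 94,900 L = 379.9 g.
Product at 88.2% available Cl: 379.9 / 0.882 = 430.7 g.

431 g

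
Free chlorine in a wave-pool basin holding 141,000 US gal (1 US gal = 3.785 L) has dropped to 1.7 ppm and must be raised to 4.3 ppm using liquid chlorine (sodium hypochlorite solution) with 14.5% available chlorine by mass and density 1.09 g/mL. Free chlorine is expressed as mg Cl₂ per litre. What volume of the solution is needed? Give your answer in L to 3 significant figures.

8.78 L

Volume: 141,000 US gal × 3.785 L/gal = 533,685 L.
Chlorine deficit: 4.3 − 1.7 = 2.6 ppm = 2.6 mg/L as Cl₂.
Cl₂ equivalent needed: 2.6 mg/L × 533,685 L = 1,388,000 mg = 1388 g.
Product at 14.5% available chlorine: 1388 / 0.145 = 9570 g.
Volume at density 1.09 g/mL: 9570 g ÷ 1.09 g/mL = 8779 mL.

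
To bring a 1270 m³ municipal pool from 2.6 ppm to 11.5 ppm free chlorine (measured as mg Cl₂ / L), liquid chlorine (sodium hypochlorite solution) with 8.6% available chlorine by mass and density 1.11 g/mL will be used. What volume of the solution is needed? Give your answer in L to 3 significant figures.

Volume: 1270 m³ = 1,270,000 L.
Chlorine deficit: 11.5 − 2.6 = 8.9 ppm = 8.9 mg/L as Cl₂.
Cl₂ equivalent needed: 8.9 mg/L × 1,270,000 L = 11,300,000 mg = 11,300 g.
Product at 8.6% available chlorine: 11,300 / 0.086 = 131,400 g.
Volume at density 1.11 g/mL: 131,400 g ÷ 1.11 g/mL = 118,400 mL.

118 L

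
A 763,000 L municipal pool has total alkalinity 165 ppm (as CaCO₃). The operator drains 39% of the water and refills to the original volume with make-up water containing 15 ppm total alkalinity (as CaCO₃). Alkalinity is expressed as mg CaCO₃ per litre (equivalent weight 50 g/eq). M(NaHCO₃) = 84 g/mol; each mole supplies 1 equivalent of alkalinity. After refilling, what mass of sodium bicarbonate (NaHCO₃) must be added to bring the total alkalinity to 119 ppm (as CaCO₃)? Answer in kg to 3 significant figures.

16.0 kg

After draining 39% and refilling: 165 × 0.61 + 15 × 0.39 = 106.5 ppm.
Deficit to target: 119 − 106.5 = 12.5 mg/L.
As CaCO₃: 12.5 mg/L × 763,000 L = 9538 g; ÷ 50 g/eq ÷ 1 = 190.8 mol NaHCO₃.
Mass: 190.8 × 84 = 16,020 g.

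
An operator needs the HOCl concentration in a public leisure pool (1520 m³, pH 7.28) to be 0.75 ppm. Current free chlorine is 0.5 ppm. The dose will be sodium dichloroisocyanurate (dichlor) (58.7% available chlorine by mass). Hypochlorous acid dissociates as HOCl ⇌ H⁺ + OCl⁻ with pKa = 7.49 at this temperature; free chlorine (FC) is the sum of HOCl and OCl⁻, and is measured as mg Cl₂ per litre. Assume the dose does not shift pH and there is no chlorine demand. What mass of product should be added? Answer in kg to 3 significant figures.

Volume: 1520 m³ = 1,520,000 L.
[OCl⁻]/[HOCl] = 10^(pH − pKa) = 10^(7.28 − 7.49) = 0.6166; fraction as HOCl = 1/(1 + 0.6166) = 0.6186.
Free chlorine required for 0.75 ppm HOCl: 0.75 / 0.6186 = 1.212 ppm.
FC to add: 1.212 − 0.5 = 0.7124 mg/L as Cl₂.
Cl₂ equivalent: 0.7124 mg/L × 1,520,000 L = 1083 g.
Product at 58.7% available Cl: 1083 / 0.587 = 1845 g.

1.84 kg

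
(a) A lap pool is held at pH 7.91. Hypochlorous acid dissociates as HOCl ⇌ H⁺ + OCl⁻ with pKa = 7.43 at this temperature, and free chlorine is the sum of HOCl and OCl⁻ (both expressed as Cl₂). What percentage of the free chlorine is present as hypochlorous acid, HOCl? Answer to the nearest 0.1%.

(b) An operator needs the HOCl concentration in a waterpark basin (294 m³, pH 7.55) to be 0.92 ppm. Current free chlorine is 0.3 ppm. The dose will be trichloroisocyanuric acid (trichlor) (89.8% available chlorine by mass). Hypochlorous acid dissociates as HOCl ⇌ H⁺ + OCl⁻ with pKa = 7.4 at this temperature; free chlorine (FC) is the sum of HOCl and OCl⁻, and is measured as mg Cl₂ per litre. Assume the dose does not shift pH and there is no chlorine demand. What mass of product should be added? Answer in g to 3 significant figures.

(a) 24.9%; (b) 628 g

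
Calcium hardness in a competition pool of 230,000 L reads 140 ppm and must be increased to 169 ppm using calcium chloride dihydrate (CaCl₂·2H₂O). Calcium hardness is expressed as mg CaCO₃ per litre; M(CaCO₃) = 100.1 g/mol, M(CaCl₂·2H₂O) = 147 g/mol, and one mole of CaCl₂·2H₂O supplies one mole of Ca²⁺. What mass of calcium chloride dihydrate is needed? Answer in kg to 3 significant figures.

9.80 kg

Hardness to add: (169 − 140) = 29 mg/L as CaCO₃ × 230,000 L = 6670 g as CaCO₃.
Moles of Ca²⁺ (1 mol Ca²⁺ ≡ 1 mol CaCO₃): 6670 / 100.1 g/mol = 66.63 mol.
Mass of CaCl₂·2H₂O: 66.63 × 147 = 9795 g.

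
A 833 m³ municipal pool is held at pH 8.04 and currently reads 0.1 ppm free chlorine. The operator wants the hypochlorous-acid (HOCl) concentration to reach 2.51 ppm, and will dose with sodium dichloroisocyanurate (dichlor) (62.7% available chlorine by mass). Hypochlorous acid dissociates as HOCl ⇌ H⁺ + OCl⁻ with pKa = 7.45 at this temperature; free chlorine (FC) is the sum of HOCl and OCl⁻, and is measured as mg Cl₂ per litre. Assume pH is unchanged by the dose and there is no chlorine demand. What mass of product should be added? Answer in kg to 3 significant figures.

16.2 kg

Volume: 833 m³ = 833,000 L.
[OCl⁻]/[HOCl] = 10^(pH − pKa) = 10^(8.04 − 7.45) = 3.89; fraction as HOCl = 1/(1 + 3.89) = 0.2045.
Free chlorine required for 2.51 ppm HOCl: 2.51 / 0.2045 = 12.28 ppm.
FC to add: 12.28 − 0.1 = 12.18 mg/L as Cl₂.
Cl₂ equivalent: 12.18 mg/L × 833,000 L = 10,140 g.
Product at 62.7% available Cl: 10,140 / 0.627 = 16,180 g.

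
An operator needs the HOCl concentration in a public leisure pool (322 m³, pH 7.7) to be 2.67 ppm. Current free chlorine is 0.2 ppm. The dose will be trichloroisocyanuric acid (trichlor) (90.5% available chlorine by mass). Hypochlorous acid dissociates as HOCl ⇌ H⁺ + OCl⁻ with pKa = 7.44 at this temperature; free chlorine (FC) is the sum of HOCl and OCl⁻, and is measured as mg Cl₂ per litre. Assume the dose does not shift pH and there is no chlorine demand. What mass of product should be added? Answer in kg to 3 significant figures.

Volume: 322 m³ = 322,000 L.
[OCl⁻]/[HOCl] = 10^(pH − pKa) = 10^(7.7 − 7.44) = 1.82; fraction as HOCl = 1/(1 + 1.82) = 0.3546.
Free chlorine required for 2.67 ppm HOCl: 2.67 / 0.3546 = 7.529 ppm.
FC to add: 7.529 − 0.2 = 7.329 mg/L as Cl₂.
Cl₂ equivalent: 7.329 mg/L × 322,000 L = 2360 g.
Product at 90.5% available Cl: 2360 / 0.905 = 2608 g.

2.61 kg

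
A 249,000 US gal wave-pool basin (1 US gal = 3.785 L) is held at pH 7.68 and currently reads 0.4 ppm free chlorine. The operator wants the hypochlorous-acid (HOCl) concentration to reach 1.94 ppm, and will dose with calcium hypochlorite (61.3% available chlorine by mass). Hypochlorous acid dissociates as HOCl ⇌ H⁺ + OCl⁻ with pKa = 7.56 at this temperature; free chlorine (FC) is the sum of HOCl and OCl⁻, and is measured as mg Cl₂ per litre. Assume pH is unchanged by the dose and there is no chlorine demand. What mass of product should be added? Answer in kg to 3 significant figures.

6.30 kg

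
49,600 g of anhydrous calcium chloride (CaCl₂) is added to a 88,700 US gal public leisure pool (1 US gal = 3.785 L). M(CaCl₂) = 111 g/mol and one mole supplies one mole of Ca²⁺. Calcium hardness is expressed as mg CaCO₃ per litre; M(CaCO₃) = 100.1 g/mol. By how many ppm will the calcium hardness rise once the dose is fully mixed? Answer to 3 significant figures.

Volume: 88,700 US gal × 3.785 L/gal = 335,730 L.
Moles of Ca²⁺: 49,600 g ÷ 111 g/mol = 446.8 mol.
As CaCO₃: 446.8 mol × 100.1 g/mol = 44,730 g.
Rise: 44,730 g / 335,730 L × 1000 = 133.2 mg/L.

133 ppm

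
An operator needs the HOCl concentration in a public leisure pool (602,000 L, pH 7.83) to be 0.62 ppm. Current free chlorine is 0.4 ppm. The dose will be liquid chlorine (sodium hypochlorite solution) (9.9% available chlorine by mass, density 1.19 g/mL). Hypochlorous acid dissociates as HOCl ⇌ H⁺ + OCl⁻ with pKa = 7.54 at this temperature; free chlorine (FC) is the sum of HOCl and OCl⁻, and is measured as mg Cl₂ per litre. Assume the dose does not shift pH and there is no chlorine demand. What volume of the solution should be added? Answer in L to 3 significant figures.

[OCl⁻]/[HOCl] = 10^(pH − pKa) = 10^(7.83 − 7.54) = 1.95; fraction as HOCl = 1/(1 + 1.95) = 0.339.
Free chlorine required for 0.62 ppm HOCl: 0.62 / 0.339 = 1.829 ppm.
FC to add: 1.829 − 0.4 = 1.429 mg/L as Cl₂.
Cl₂ equivalent: 1.429 mg/L × 602,000 L = 860.2 g.
Product at 9.9% available Cl: 860.2 / 0.099 = 8689 g.
Volume: 8689 g ÷ 1.19 g/mL = 7302 mL.

7.30 L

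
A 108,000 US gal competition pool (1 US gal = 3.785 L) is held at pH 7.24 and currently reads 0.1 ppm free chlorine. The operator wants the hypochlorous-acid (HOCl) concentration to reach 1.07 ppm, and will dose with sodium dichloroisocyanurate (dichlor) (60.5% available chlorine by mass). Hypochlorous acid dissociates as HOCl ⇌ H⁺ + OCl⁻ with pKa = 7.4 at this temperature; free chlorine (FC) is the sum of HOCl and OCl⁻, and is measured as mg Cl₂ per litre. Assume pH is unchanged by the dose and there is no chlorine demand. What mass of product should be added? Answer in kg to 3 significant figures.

1.16 kg

Volume: 108,000 US gal × 3.785 L/gal = 408,780 L.
[OCl⁻]/[HOCl] = 10^(pH − pKa) = 10^(7.24 − 7.4) = 0.6918; fraction as HOCl = 1/(1 + 0.6918) = 0.5911.
Free chlorine required for 1.07 ppm HOCl: 1.07 / 0.5911 = 1.81 ppm.
FC to add: 1.81 − 0.1 = 1.71 mg/L as Cl₂.
Cl₂ equivalent: 1.71 mg/L × 408,780 L = 699.1 g.
Product at 60.5% available Cl: 699.1 / 0.605 = 1156 g.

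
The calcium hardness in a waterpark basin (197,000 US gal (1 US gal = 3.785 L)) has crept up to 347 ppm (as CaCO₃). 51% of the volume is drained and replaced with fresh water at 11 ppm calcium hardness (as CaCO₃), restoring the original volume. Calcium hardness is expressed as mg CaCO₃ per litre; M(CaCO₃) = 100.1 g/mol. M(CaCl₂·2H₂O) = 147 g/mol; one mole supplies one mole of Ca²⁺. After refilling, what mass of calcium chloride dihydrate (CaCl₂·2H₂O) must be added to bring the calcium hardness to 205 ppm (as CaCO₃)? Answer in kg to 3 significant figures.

32.1 kg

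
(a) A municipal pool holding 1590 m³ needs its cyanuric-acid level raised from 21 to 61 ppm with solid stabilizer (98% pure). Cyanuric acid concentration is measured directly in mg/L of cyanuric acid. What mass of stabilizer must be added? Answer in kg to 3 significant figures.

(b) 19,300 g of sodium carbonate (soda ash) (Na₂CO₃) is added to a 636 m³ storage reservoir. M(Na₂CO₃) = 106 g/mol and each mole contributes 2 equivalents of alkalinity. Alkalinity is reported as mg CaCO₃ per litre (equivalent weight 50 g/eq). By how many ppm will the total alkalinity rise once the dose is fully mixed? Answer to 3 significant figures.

(a) Volume: 1590 m³ = 1,590,000 L.
(a) CYA to add: (61 − 21) = 40 mg/L × 1,590,000 L = 63,600 g cyanuric acid.
(a) At 98% purity: 63,600 / 0.98 = 64,900 g product.

(b) Volume: 636 m³ = 636,000 L.
(b) Moles of Na₂CO₃: 19,300 g ÷ 106 g/mol = 182.1 mol → 364.2 eq of alkalinity.
(b) As CaCO₃: 364.2 eq × 50 g/eq = 18,210 g.
(b) Rise: 18,210 g / 636,000 L × 1000 = 28.63 mg/L.

(a) 64.9 kg; (b) 28.6 ppm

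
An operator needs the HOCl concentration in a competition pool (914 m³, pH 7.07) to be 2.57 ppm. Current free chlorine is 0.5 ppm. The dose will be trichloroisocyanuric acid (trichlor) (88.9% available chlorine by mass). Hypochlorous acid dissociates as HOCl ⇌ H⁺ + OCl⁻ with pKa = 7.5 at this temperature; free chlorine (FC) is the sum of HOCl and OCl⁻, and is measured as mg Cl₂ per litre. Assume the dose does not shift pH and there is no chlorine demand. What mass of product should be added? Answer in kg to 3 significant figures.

3.11 kg

Volume: 914 m³ = 914,000 L.
[OCl⁻]/[HOCl] = 10^(pH − pKa) = 10^(7.07 − 7.5) = 0.3715; fraction as HOCl = 1/(1 + 0.3715) = 0.7291.
Free chlorine required for 2.57 ppm HOCl: 2.57 / 0.7291 = 3.525 ppm.
FC to add: 3.525 − 0.5 = 3.025 mg/L as Cl₂.
Cl₂ equivalent: 3.025 mg/L × 914,000 L = 2765 g.
Product at 88.9% available Cl: 2765 / 0.889 = 3110 g.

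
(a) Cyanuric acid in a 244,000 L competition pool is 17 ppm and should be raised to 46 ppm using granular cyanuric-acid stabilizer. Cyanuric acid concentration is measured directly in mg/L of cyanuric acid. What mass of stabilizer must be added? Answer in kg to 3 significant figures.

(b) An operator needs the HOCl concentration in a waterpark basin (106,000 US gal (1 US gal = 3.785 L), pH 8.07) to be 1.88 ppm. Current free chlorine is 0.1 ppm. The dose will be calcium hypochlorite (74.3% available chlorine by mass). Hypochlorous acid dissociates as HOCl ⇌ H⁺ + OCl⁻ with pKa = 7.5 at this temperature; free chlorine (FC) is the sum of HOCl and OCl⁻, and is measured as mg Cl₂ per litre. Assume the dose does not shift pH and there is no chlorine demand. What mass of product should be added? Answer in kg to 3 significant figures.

(a) 7.08 kg; (b) 4.73 kg

(a) CYA to add: (46 − 17) = 29 mg/L × 244,000 L = 7076 g cyanuric acid.

(b) Volume: 106,000 US gal × 3.785 L/gal = 401,210 L.
(b) [OCl⁻]/[HOCl] = 10^(pH − pKa) = 10^(8.07 − 7.5) = 3.715; fraction as HOCl = 1/(1 + 3.715) = 0.2121.
(b) Free chlorine required for 1.88 ppm HOCl: 1.88 / 0.2121 = 8.865 ppm.
(b) FC to add: 8.865 − 0.1 = 8.765 mg/L as Cl₂.
(b) Cl₂ equivalent: 8.765 mg/L × 401,210 L = 3517 g.
(b) Product at 74.3% available Cl: 3517 / 0.743 = 4733 g.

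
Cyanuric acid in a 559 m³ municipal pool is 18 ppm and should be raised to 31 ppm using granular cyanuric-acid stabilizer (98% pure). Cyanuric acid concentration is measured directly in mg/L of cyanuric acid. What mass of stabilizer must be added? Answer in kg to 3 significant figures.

Volume: 559 m³ = 559,000 L.
CYA to add: (31 − 18) = 13 mg/L × 559,000 L = 7267 g cyanuric acid.
At 98% purity: 7267 / 0.98 = 7415 g product.

7.42 kg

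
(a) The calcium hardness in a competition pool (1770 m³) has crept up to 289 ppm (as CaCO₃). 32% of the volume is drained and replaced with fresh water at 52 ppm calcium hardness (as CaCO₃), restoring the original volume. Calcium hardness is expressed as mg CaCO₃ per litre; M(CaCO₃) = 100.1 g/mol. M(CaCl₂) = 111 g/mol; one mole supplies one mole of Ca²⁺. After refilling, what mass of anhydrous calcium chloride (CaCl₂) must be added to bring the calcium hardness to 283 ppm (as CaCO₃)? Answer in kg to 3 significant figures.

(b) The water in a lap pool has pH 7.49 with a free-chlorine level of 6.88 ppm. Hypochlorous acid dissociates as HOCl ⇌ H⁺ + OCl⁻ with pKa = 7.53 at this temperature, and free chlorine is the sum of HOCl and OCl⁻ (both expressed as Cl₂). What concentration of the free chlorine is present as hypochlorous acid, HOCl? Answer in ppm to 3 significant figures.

(a) 137 kg; (b) 3.60 ppm

(a) Volume: 1770 m³ = 1,770,000 L.
(a) After draining 32% and refilling: 289 × 0.68 + 52 × 0.32 = 213.16 ppm.
(a) Deficit to target: 283 − 213.16 = 69.84 mg/L.
(a) As CaCO₃: 69.84 mg/L × 1,770,000 L = 123,600 g; ÷ 100.1 = 1235 mol Ca²⁺.
(a) Mass: 1235 × 111 = 137,100 g.

(b) [OCl⁻]/[HOCl] = 10^(pH − pKa) = 10^(7.49 − 7.53) = 10^-0.04 = 0.912.
(b) Fraction as HOCl = 1 / (1 + 0.912) = 0.523.
(b) HOCl = 0.523 × 6.88 ppm = 3.598 ppm.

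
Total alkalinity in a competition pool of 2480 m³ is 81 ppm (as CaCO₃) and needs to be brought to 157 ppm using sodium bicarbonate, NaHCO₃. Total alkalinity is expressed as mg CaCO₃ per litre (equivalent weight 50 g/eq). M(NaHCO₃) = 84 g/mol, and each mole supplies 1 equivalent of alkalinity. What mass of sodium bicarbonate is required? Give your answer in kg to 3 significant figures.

Volume: 2480 m³ = 2,480,000 L.
Alkalinity to add: (157 − 81) = 76 mg/L as CaCO₃ × 2,480,000 L = 188,500 g as CaCO₃.
Equivalents: 188,500 g ÷ 50 g/eq = 3770 eq.
NaHCO₃ supplies 1 eq per mole → 3770 mol.
Mass: 3770 mol × 84 g/mol = 316,600 g.

317 kg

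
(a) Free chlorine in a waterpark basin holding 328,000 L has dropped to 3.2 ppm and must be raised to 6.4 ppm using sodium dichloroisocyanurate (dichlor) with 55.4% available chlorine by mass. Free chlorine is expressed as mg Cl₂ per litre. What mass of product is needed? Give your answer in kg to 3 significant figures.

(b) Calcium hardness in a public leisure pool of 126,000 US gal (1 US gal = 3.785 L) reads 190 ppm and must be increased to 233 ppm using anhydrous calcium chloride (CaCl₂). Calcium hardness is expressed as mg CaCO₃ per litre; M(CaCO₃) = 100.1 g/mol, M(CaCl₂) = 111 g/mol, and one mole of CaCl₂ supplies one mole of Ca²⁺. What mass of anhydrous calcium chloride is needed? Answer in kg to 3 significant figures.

(a) Chlorine deficit: 6.4 − 3.2 = 3.2 ppm = 3.2 mg/L as Cl₂.
(a) Cl₂ equivalent needed: 3.2 mg/L × 328,000 L = 1,050,000 mg = 1050 g.
(a) Product at 55.4% available chlorine: 1050 / 0.554 = 1895 g.

(b) Volume: 126,000 US gal × 3.785 L/gal = 476,910 L.
(b) Hardness to add: (233 − 190) = 43 mg/L as CaCO₃ × 476,910 L = 20,510 g as CaCO₃.
(b) Moles of Ca²⁺ (1 mol Ca²⁺ ≡ 1 mol CaCO₃): 20,510 / 100.1 g/mol = 204.9 mol.
(b) Mass of CaCl₂: 204.9 × 111 = 22,740 g.

(a) 1.89 kg; (b) 22.7 kg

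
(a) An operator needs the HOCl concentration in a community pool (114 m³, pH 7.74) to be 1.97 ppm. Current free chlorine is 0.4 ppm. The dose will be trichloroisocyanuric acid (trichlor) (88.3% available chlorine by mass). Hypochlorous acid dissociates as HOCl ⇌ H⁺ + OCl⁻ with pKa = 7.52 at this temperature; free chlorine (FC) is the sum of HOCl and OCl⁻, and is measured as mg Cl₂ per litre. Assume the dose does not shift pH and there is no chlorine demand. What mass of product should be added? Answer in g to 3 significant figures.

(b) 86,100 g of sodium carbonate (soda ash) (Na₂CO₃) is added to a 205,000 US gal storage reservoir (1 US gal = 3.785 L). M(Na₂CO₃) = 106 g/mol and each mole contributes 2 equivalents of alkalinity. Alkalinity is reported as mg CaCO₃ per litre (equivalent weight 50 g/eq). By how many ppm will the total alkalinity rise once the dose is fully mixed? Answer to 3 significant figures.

(a) 625 g; (b) 105 ppm

(a) Volume: 114 m³ = 114,000 L.
(a) [OCl⁻]/[HOCl] = 10^(pH − pKa) = 10^(7.74 − 7.52) = 1.66; fraction as HOCl = 1/(1 + 1.66) = 0.376.
(a) Free chlorine required for 1.97 ppm HOCl: 1.97 / 0.376 = 5.239 ppm.
(a) FC to add: 5.239 − 0.4 = 4.839 mg/L as Cl₂.
(a) Cl₂ equivalent: 4.839 mg/L × 114,000 L = 551.7 g.
(a) Product at 88.3% available Cl: 551.7 / 0.883 = 624.8 g.

(b) Volume: 205,000 US gal × 3.785 L/gal = 775,925 L.
(b) Moles of Na₂CO₃: 86,100 g ÷ 106 g/mol = 812.3 mol → 1625 eq of alkalinity.
(b) As CaCO₃: 1625 eq × 50 g/eq = 81,230 g.
(b) Rise: 81,230 g / 775,925 L × 1000 = 104.7 mg/L.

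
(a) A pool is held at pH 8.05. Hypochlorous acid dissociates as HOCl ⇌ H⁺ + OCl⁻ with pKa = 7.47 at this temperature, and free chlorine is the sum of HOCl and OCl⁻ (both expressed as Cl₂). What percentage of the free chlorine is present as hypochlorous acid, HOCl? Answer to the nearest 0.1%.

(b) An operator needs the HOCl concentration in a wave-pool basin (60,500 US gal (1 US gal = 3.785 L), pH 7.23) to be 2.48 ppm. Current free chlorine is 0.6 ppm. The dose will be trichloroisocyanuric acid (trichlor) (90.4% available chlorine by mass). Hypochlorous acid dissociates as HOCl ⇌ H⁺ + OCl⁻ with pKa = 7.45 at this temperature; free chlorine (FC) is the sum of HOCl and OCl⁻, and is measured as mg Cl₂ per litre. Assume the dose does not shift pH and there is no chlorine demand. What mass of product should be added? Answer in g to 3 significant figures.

(a) 20.8%; (b) 855 g

(a) [OCl⁻]/[HOCl] = 10^(pH − pKa) = 10^(8.05 − 7.47) = 10^0.58 = 3.802.
(a) Fraction as HOCl = 1 / (1 + 3.802) = 0.2083.

(b) Volume: 60,500 US gal × 3.785 L/gal = 228,992 L.
(b) [OCl⁻]/[HOCl] = 10^(pH − pKa) = 10^(7.23 − 7.45) = 0.6026; fraction as HOCl = 1/(1 + 0.6026) = 0.624.
(b) Free chlorine required for 2.48 ppm HOCl: 2.48 / 0.624 = 3.974 ppm.
(b) FC to add: 3.974 − 0.6 = 3.374 mg/L as Cl₂.
(b) Cl₂ equivalent: 3.374 mg/L × 228,992 L = 772.7 g.
(b) Product at 90.4% available Cl: 772.7 / 0.904 = 854.8 g.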